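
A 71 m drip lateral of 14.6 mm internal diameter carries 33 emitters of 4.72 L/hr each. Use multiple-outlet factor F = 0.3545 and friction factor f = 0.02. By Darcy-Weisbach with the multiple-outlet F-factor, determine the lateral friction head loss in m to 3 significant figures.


Approach: apply Darcy-Weisbach with the multiple-outlet F-factor, Q = n*q/(3600*1000) m^3/s; v = Q/A; hf = F*f*(L/D)*(v^2/(2g)).
Q = 33*4.72/(3600*1000) = 4.3267e-05 m^3/s
A = pi*(14.6e-3/2)^2 = 1.6742e-04 m^2, so v = Q/A = 0.25844 m/s
hf = 0.3545*0.02*(71/0.0146)*(0.25844^2/(2*9.81)) = 0.117 m
Therefore the lateral friction head loss = 0.117 m.


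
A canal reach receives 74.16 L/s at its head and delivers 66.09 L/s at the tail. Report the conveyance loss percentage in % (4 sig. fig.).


Approach: apply the conveyance loss ratio, loss% = ((Q_head - Q_tail)/Q_head)*100.
loss = ((74.16 - 66.09)/74.16)*100 = 10.88 %
Therefore the conveyance loss percentage = 10.88 %.


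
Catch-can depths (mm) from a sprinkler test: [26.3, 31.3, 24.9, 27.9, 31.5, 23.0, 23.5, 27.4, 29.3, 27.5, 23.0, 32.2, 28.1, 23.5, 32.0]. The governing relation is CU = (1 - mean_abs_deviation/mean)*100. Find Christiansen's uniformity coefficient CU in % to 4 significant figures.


mean = 27.4267 mm
mean |d_i - mean| = 2.71822 mm
CU = (1 - 2.71822/27.4267)*100 = 90.09 %
Therefore Christiansen's uniformity coefficient CU = 90.09 %.


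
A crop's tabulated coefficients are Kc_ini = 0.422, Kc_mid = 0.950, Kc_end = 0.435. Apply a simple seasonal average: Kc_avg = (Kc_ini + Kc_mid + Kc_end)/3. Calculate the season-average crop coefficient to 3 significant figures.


Kc_avg = (0.422 + 0.950 + 0.435)/3 = 0.602
Therefore the season-average crop coefficient = 0.602.


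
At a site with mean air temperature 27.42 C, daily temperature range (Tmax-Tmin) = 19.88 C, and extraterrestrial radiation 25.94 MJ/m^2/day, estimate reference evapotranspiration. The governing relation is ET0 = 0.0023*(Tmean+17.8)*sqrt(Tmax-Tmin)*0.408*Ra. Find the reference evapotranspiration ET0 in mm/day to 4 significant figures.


ET0 = 0.0023*(27.42+17.8)*sqrt(19.88)*0.408*25.94 = 4.908 mm/day
Therefore the reference evapotranspiration ET0 = 4.908 mm/day.


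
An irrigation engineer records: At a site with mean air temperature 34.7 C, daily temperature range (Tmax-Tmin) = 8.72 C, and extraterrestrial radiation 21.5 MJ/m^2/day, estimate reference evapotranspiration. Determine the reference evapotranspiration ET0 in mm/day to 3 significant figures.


Approach: apply the Hargreaves-Samani method, ET0 = 0.0023*(Tmean+17.8)*sqrt(Tmax-Tmin)*0.408*Ra.
ET0 = 0.0023*(34.7+17.8)*sqrt(8.72)*0.408*21.5 = 3.13 mm/day
Therefore the reference evapotranspiration ET0 = 3.13 mm/day.


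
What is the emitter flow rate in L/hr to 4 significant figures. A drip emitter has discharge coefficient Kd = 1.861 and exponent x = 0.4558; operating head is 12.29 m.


Approach: apply the emitter characteristic equation, q = Kd * h^x.
q = 1.861 * 12.29^0.4558 = 5.839 L/hr
Therefore the emitter flow rate = 5.839 L/hr.


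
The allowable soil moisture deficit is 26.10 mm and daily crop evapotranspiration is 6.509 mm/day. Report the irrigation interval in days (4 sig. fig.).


Approach: apply the irrigation interval relation, interval = SMD / ETc.
interval = 26.10 / 6.509 = 4.010 days
Therefore the irrigation interval = 4.010 days.


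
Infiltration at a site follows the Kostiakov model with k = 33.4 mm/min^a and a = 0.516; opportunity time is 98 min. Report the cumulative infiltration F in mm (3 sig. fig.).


Approach: apply the Kostiakov infiltration equation, F = k*t^a.
F = 33.4 * 98^0.516 = 356 mm
Therefore the cumulative infiltration F = 356 mm.


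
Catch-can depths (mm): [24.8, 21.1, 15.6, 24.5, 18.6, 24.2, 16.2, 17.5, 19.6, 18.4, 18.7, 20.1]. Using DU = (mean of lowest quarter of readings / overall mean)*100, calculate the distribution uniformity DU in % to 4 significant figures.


sorted lowest 3 of 12: [15.6, 16.2, 17.5] -> mean = 16.4333 mm
overall mean = 19.9417 mm
DU = (16.4333/19.9417)*100 = 82.41 %
Therefore the distribution uniformity DU = 82.41 %.


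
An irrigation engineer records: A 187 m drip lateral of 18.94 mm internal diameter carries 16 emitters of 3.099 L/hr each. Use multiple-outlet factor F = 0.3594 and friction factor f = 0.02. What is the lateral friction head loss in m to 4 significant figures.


Approach: apply Darcy-Weisbach with the multiple-outlet F-factor, Q = n*q/(3600*1000) m^3/s; v = Q/A; hf = F*f*(L/D)*(v^2/(2g)).
Q = 16*3.099/(3600*1000) = 1.37733e-05 m^3/s
A = pi*(18.94e-3/2)^2 = 2.81741e-04 m^2, so v = Q/A = 0.0488865 m/s
hf = 0.3594*0.02*(187/0.01894)*(0.0488865^2/(2*9.81)) = 0.008645 m
Therefore the lateral friction head loss = 0.008645 m.


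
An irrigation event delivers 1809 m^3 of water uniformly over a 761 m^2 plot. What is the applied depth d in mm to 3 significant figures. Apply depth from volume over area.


Approach: apply depth from volume over area, d = (V/A)*1000.
d = (1809 / 761) * 1000 = 2380 mm
Therefore the applied depth d = 2380 mm.


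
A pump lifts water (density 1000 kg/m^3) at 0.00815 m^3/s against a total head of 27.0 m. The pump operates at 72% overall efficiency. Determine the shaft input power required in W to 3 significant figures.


Approach: apply hydraulic power then efficiency conversion, P = rho*g*Q*H; P_in = P/eta.
Step 1 — hydraulic power (P = rho*g*Q*H):
  P = 1000 * 9.81 * 0.00815 * 27.0 = 2158.7 W
Step 2 — input power: P_in = P/eta = 2158.7 / 0.72 = 3000 W
Therefore the shaft input power required = 3000 W.


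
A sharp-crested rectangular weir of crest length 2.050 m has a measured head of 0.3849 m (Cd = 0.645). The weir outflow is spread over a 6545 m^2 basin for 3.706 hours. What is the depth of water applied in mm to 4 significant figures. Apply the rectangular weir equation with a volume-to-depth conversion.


Approach: apply the rectangular weir equation with a volume-to-depth conversion, Q = (2/3)*Cd*L*sqrt(2g)*H^1.5; d = Q*t/A * 1000.
Step 1 — weir discharge:
  Q = (2/3)*0.645*2.050*sqrt(2*9.81)*0.3849^1.5 = 0.932382 m^3/s
Step 2 — volume: V = 0.932382 * 3.706*3600 = 12439.5 m^3
Step 3 — depth: d = V/A * 1000 = 12439.5/6545 * 1000 = 1901 mm
Therefore the depth of water applied = 1901 mm.


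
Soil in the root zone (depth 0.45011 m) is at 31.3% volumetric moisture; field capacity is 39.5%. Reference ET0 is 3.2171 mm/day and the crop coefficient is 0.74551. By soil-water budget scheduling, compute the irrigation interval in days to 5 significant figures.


Approach: apply soil-water budget scheduling, SMD = (FC-theta)/100*depth*1000; ETc = ET0*Kc; interval = SMD/ETc.
Step 1 — soil moisture deficit:
  SMD = (39.5 - 31.3)/100 * 0.45011 * 1000 = 36.90902 mm
Step 2 — daily crop ET (ETc = ET0*Kc):
  ETc = 3.2171 * 0.74551 = 2.398380 mm/day
Step 3 — irrigation interval (SMD/ETc):
  interval = 36.90902 / 2.398380 = 15.389 days
Therefore the irrigation interval = 15.389 days.


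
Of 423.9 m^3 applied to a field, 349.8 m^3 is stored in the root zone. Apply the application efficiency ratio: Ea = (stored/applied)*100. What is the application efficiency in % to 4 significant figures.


Ea = (349.8/423.9)*100 = 82.52 %
Therefore the application efficiency = 82.52 %.


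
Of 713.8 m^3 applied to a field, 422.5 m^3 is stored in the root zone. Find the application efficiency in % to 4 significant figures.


Approach: apply the application efficiency ratio, Ea = (stored/applied)*100.
Ea = (422.5/713.8)*100 = 59.19 %
Therefore the application efficiency = 59.19 %.


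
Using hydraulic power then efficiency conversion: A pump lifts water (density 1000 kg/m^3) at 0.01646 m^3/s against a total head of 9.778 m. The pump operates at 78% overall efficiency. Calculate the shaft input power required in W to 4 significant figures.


Approach: apply hydraulic power then efficiency conversion, P = rho*g*Q*H; P_in = P/eta.
Step 1 — hydraulic power (P = rho*g*Q*H):
  P = 1000 * 9.81 * 0.01646 * 9.778 = 1578.88 W
Step 2 — input power: P_in = P/eta = 1578.88 / 0.78 = 2024 W
Therefore the shaft input power required = 2024 W.


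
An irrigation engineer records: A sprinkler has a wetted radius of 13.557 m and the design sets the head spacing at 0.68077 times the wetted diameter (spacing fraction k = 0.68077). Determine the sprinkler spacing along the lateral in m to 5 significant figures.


Approach: apply the sprinkler spacing rule (spacing as a fraction of wetted diameter), S = k*(2*R).
S = 0.68077 * (2 * 13.557) = 18.458 m
Therefore the sprinkler spacing along the lateral = 18.458 m.


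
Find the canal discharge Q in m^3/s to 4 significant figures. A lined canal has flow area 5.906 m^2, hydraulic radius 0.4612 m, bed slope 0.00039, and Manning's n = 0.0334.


Approach: apply Manning's equation, Q = (1/n)*A*R^(2/3)*S^(1/2).
Q = (1/0.0334) * 5.906 * 0.4612^(2/3) * 0.00039^(1/2) = 2.085 m^3/s
Therefore the canal discharge Q = 2.085 m^3/s.


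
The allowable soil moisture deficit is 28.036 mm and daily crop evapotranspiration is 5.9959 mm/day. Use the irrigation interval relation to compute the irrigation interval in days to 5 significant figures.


Approach: apply the irrigation interval relation, interval = SMD / ETc.
interval = 28.036 / 5.9959 = 4.6759 days
Therefore the irrigation interval = 4.6759 days.


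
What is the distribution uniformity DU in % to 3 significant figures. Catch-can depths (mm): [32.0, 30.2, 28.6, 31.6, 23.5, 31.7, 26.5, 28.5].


Approach: apply the low-quarter distribution uniformity, DU = (mean of lowest quarter of readings / overall mean)*100.
sorted lowest 2 of 8: [23.5, 26.5] -> mean = 25.000 mm
overall mean = 29.075 mm
DU = (25.000/29.075)*100 = 86.0 %
Therefore the distribution uniformity DU = 86.0 %.


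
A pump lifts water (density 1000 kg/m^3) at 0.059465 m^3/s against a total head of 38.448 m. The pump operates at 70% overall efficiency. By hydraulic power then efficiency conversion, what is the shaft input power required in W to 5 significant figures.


Approach: apply hydraulic power then efficiency conversion, P = rho*g*Q*H; P_in = P/eta.
Step 1 — hydraulic power (P = rho*g*Q*H):
  P = 1000 * 9.81 * 0.059465 * 38.448 = 22428.70 W
Step 2 — input power: P_in = P/eta = 22428.70 / 0.7 = 32041 W
Therefore the shaft input power required = 32041 W.


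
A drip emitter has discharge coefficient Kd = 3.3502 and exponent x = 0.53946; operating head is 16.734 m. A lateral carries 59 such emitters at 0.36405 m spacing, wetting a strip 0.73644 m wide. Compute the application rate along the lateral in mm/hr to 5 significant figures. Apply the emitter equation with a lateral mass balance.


Approach: apply the emitter equation with a lateral mass balance, q = Kd*h^x; Q = n*q; rate = Q/(n*spacing*width).
Step 1 — single emitter flow (q = Kd*h^x):
  q = 3.3502 * 16.734^0.53946 = 15.31630 L/hr
Step 2 — total lateral flow: Q = 59 * 15.31630 = 903.6617 L/hr
Step 3 — wetted area: A = 59 * 0.36405 * 0.73644 = 15.81796 m^2
Step 4 — application rate: Q/A = 903.6617/15.81796 = 57.129 mm/hr
Therefore the application rate along the lateral = 57.129 mm/hr.


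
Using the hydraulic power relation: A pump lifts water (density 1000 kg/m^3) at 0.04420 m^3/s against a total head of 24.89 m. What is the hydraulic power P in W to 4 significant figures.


Approach: apply the hydraulic power relation, P = rho*g*Q*H.
P = 1000 * 9.81 * 0.04420 * 24.89 = 10790 W
Therefore the hydraulic power P = 10790 W.


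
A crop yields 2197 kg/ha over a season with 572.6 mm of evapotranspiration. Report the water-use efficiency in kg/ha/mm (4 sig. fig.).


Approach: apply the water-use efficiency ratio, WUE = yield/ET.
WUE = 2197 / 572.6 = 3.837 kg/ha/mm
Therefore the water-use efficiency = 3.837 kg/ha/mm.


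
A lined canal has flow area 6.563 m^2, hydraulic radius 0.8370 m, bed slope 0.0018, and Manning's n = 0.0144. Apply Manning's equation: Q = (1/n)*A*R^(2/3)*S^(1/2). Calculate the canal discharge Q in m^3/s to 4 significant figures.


Q = (1/0.0144) * 6.563 * 0.8370^(2/3) * 0.0018^(1/2) = 17.17 m^3/s
Therefore the canal discharge Q = 17.17 m^3/s.


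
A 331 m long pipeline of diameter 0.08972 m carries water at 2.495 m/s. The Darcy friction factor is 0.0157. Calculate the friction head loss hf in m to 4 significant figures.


Approach: apply the Darcy-Weisbach equation, hf = f*(L/D)*(v^2/(2g)).
hf = 0.0157 * (331/0.08972) * (2.495^2 / (2*9.81))
hf = 18.38 m
Therefore the friction head loss hf = 18.38 m.


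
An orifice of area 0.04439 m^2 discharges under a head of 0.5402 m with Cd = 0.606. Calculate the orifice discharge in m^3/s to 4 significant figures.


Approach: apply the orifice equation, Q = Cd*A*sqrt(2*g*h).
Q = 0.606 * 0.04439 * sqrt(2*9.81*0.5402) = 0.08758 m^3/s
Therefore the orifice discharge = 0.08758 m^3/s.


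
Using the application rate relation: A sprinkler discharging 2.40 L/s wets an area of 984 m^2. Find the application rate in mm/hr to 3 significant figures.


Approach: apply the application rate relation, rate = (Q/A)*3600.
rate = (2.40 / 984) * 3600 = 8.78 mm/hr
Therefore the application rate = 8.78 mm/hr.


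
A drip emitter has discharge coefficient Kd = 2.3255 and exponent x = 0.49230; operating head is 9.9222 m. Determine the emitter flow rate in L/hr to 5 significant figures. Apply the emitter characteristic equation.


Approach: apply the emitter characteristic equation, q = Kd * h^x.
q = 2.3255 * 9.9222^0.49230 = 7.1969 L/hr
Therefore the emitter flow rate = 7.1969 L/hr.


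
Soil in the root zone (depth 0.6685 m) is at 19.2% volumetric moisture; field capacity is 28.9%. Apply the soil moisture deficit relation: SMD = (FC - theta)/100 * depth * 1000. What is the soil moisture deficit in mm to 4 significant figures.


SMD = (28.9 - 19.2)/100 * 0.6685 * 1000 = 64.84 mm
Therefore the soil moisture deficit = 64.84 mm.


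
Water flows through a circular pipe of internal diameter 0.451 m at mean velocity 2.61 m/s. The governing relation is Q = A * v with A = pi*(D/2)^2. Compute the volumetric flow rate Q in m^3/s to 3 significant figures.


A = pi*(0.451/2)^2 = 0.15975 m^2
Q = 0.15975 * 2.61 = 0.417 m^3/s
Therefore the volumetric flow rate Q = 0.417 m^3/s.


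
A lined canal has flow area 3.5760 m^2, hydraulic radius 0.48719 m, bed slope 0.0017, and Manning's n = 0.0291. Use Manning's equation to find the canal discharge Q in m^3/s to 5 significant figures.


Approach: apply Manning's equation, Q = (1/n)*A*R^(2/3)*S^(1/2).
Q = (1/0.0291) * 3.5760 * 0.48719^(2/3) * 0.0017^(1/2) = 3.1371 m^3/s
Therefore the canal discharge Q = 3.1371 m^3/s.


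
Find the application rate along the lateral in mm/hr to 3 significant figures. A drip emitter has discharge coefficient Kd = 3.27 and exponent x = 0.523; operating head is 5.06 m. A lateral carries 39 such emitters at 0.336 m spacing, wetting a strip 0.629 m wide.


Approach: apply the emitter equation with a lateral mass balance, q = Kd*h^x; Q = n*q; rate = Q/(n*spacing*width).
Step 1 — single emitter flow (q = Kd*h^x):
  q = 3.27 * 5.06^0.523 = 7.6352 L/hr
Step 2 — total lateral flow: Q = 39 * 7.6352 = 297.77 L/hr
Step 3 — wetted area: A = 39 * 0.336 * 0.629 = 8.2424 m^2
Step 4 — application rate: Q/A = 297.77/8.2424 = 36.1 mm/hr
Therefore the application rate along the lateral = 36.1 mm/hr.


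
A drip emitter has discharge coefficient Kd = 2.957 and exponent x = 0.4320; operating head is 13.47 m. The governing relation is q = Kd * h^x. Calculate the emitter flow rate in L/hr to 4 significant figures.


q = 2.957 * 13.47^0.4320 = 9.094 L/hr
Therefore the emitter flow rate = 9.094 L/hr.


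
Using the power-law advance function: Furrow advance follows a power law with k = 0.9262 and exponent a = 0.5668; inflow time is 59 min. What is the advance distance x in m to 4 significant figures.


Approach: apply the power-law advance function, x = k*t^a.
x = 0.9262 * 59^0.5668 = 9.342 m
Therefore the advance distance x = 9.342 m.


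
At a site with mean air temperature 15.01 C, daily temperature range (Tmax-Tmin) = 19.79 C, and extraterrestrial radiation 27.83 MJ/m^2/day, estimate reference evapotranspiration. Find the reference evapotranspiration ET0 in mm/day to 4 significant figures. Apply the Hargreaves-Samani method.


Approach: apply the Hargreaves-Samani method, ET0 = 0.0023*(Tmean+17.8)*sqrt(Tmax-Tmin)*0.408*Ra.
ET0 = 0.0023*(15.01+17.8)*sqrt(19.79)*0.408*27.83 = 3.812 mm/day
Therefore the reference evapotranspiration ET0 = 3.812 mm/day.


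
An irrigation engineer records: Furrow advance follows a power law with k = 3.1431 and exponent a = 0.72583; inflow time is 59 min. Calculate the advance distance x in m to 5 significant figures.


Approach: apply the power-law advance function, x = k*t^a.
x = 3.1431 * 59^0.72583 = 60.631 m
Therefore the advance distance x = 60.631 m.


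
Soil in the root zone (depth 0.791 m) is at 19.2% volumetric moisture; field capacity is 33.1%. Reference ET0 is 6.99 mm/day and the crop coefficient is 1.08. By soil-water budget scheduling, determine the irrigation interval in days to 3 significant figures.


Approach: apply soil-water budget scheduling, SMD = (FC-theta)/100*depth*1000; ETc = ET0*Kc; interval = SMD/ETc.
Step 1 — soil moisture deficit:
  SMD = (33.1 - 19.2)/100 * 0.791 * 1000 = 109.95 mm
Step 2 — daily crop ET (ETc = ET0*Kc):
  ETc = 6.99 * 1.08 = 7.5492 mm/day
Step 3 — irrigation interval (SMD/ETc):
  interval = 109.95 / 7.5492 = 14.6 days
Therefore the irrigation interval = 14.6 days.


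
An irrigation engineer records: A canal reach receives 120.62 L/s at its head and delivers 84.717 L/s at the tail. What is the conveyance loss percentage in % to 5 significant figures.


Approach: apply the conveyance loss ratio, loss% = ((Q_head - Q_tail)/Q_head)*100.
loss = ((120.62 - 84.717)/120.62)*100 = 29.765 %
Therefore the conveyance loss percentage = 29.765 %.


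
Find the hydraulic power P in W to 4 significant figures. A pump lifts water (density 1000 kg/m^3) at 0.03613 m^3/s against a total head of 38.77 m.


Approach: apply the hydraulic power relation, P = rho*g*Q*H.
P = 1000 * 9.81 * 0.03613 * 38.77 = 13740 W
Therefore the hydraulic power P = 13740 W.


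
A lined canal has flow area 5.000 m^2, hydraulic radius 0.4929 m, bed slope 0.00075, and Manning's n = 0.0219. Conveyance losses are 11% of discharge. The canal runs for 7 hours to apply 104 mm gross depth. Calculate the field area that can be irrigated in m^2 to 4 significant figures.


Approach: apply Manning's equation with a conveyance and depth budget, Q = (1/n)*A*R^(2/3)*S^(1/2); Q_field = Q*(1-loss); Area = Q_field*t/(d/1000).
Step 1 — canal discharge (Manning's equation):
  Q = (1/0.0219) * 5.000 * 0.4929^(2/3) * 0.00075^(1/2) = 3.90148 m^3/s
Step 2 — delivered flow: Q_field = 3.90148*(1 - 11/100) = 3.47231 m^3/s
Step 3 — volume delivered: V = 3.47231 * 7*3600 = 87502.3 m^3
Step 4 — area served: A = V / (depth/1000) = 87502.3 / 0.104 = 841400 m^2
Therefore the field area that can be irrigated = 841400 m^2.


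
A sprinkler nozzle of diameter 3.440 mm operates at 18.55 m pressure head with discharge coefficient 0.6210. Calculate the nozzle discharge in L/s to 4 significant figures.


Approach: apply the orifice equation, Q = Cd*A*sqrt(2*g*h), A = pi*(d/2)^2.
A = pi*(3.440e-3/2)^2 = 9.29409e-06 m^2
Q = 0.6210 * 9.29409e-06 * sqrt(2*9.81*18.55) * 1000 = 0.1101 L/s
Therefore the nozzle discharge = 0.1101 L/s.


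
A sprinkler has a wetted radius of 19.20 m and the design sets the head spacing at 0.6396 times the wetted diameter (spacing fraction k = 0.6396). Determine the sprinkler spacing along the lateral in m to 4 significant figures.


Approach: apply the sprinkler spacing rule (spacing as a fraction of wetted diameter), S = k*(2*R).
S = 0.6396 * (2 * 19.20) = 24.56 m
Therefore the sprinkler spacing along the lateral = 24.56 m.


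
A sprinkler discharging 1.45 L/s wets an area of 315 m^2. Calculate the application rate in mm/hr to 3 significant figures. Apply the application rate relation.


Approach: apply the application rate relation, rate = (Q/A)*3600.
rate = (1.45 / 315) * 3600 = 16.6 mm/hr
Therefore the application rate = 16.6 mm/hr.


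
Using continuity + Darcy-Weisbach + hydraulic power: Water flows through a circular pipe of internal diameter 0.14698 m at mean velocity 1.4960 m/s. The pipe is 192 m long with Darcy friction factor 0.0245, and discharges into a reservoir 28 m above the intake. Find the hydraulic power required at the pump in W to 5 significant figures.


Approach: apply continuity + Darcy-Weisbach + hydraulic power, Q = A*v; hf = f*(L/D)*(v^2/(2g)); H = static + hf; P = rho*g*Q*H.
Step 1 — flow rate (continuity, Q = A*v):
  A = pi*(0.14698/2)^2 = 0.01696705 m^2
  Q = 0.01696705 * 1.4960 = 0.02538271 m^3/s
Step 2 — friction head loss (Darcy-Weisbach):
  hf = 0.0245 * (192/0.14698) * (1.4960^2 / (2*9.81))
  hf = 3.650676 m
Step 3 — total head: H = 28 + 3.650676 = 31.65068 m
Step 4 — hydraulic power (P = rho*g*Q*H):
  P = 1000 * 9.81 * 0.02538271 * 31.65068 = 7881.2 W
Therefore the hydraulic power required at the pump = 7881.2 W.


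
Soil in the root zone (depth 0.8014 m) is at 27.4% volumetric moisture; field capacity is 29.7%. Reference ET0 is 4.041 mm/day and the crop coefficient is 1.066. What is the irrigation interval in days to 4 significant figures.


Approach: apply soil-water budget scheduling, SMD = (FC-theta)/100*depth*1000; ETc = ET0*Kc; interval = SMD/ETc.
Step 1 — soil moisture deficit:
  SMD = (29.7 - 27.4)/100 * 0.8014 * 1000 = 18.4322 mm
Step 2 — daily crop ET (ETc = ET0*Kc):
  ETc = 4.041 * 1.066 = 4.30771 mm/day
Step 3 — irrigation interval (SMD/ETc):
  interval = 18.4322 / 4.30771 = 4.279 days
Therefore the irrigation interval = 4.279 days.


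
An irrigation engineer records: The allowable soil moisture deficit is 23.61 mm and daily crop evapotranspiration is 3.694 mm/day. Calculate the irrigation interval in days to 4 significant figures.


Approach: apply the irrigation interval relation, interval = SMD / ETc.
interval = 23.61 / 3.694 = 6.391 days
Therefore the irrigation interval = 6.391 days.


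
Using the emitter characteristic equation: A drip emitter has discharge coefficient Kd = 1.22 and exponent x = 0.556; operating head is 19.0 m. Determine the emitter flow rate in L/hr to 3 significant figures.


Approach: apply the emitter characteristic equation, q = Kd * h^x.
q = 1.22 * 19.0^0.556 = 6.27 L/hr
Therefore the emitter flow rate = 6.27 L/hr.


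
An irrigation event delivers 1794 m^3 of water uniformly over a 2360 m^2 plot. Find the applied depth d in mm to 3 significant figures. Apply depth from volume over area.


Approach: apply depth from volume over area, d = (V/A)*1000.
d = (1794 / 2360) * 1000 = 760 mm
Therefore the applied depth d = 760 mm.


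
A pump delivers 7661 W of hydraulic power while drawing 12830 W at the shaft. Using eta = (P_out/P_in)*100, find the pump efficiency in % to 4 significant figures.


eta = (7661 / 12830) * 100 = 59.71 %
Therefore the pump efficiency = 59.71 %.


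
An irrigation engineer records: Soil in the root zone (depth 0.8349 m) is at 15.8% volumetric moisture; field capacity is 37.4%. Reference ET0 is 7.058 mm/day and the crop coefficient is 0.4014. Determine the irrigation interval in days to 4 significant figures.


Approach: apply soil-water budget scheduling, SMD = (FC-theta)/100*depth*1000; ETc = ET0*Kc; interval = SMD/ETc.
Step 1 — soil moisture deficit:
  SMD = (37.4 - 15.8)/100 * 0.8349 * 1000 = 180.338 mm
Step 2 — daily crop ET (ETc = ET0*Kc):
  ETc = 7.058 * 0.4014 = 2.83308 mm/day
Step 3 — irrigation interval (SMD/ETc):
  interval = 180.338 / 2.83308 = 63.65 days
Therefore the irrigation interval = 63.65 days.


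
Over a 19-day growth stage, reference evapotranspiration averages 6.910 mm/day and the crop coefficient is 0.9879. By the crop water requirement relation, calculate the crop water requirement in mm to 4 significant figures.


Approach: apply the crop water requirement relation, CWR = ET0 * Kc * days.
CWR = 6.910 * 0.9879 * 19 = 129.7 mm
Therefore the crop water requirement = 129.7 mm.


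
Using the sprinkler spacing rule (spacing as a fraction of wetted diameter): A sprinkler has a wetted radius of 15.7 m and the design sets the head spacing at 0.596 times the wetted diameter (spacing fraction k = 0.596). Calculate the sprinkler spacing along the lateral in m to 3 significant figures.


Approach: apply the sprinkler spacing rule (spacing as a fraction of wetted diameter), S = k*(2*R).
S = 0.596 * (2 * 15.7) = 18.7 m
Therefore the sprinkler spacing along the lateral = 18.7 m.


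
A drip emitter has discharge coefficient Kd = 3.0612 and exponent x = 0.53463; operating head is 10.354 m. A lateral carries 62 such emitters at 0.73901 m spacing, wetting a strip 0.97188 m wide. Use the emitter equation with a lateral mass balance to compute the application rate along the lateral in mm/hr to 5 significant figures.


Approach: apply the emitter equation with a lateral mass balance, q = Kd*h^x; Q = n*q; rate = Q/(n*spacing*width).
Step 1 — single emitter flow (q = Kd*h^x):
  q = 3.0612 * 10.354^0.53463 = 10.68068 L/hr
Step 2 — total lateral flow: Q = 62 * 10.68068 = 662.2023 L/hr
Step 3 — wetted area: A = 62 * 0.73901 * 0.97188 = 44.53020 m^2
Step 4 — application rate: Q/A = 662.2023/44.53020 = 14.871 mm/hr
Therefore the application rate along the lateral = 14.871 mm/hr.


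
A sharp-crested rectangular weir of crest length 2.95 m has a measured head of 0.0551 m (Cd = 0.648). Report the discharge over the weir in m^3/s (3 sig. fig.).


Approach: apply the rectangular weir equation, Q = (2/3)*Cd*L*sqrt(2g)*H^1.5.
Q = (2/3)*0.648*2.95*sqrt(2*9.81)*0.0551^1.5 = 0.0730 m^3/s
Therefore the discharge over the weir = 0.0730 m^3/s.


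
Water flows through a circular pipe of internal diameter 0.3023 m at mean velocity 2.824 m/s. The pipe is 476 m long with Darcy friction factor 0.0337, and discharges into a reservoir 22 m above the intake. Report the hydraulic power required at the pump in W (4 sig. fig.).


Approach: apply continuity + Darcy-Weisbach + hydraulic power, Q = A*v; hf = f*(L/D)*(v^2/(2g)); H = static + hf; P = rho*g*Q*H.
Step 1 — flow rate (continuity, Q = A*v):
  A = pi*(0.3023/2)^2 = 0.0717738 m^2
  Q = 0.0717738 * 2.824 = 0.202689 m^3/s
Step 2 — friction head loss (Darcy-Weisbach):
  hf = 0.0337 * (476/0.3023) * (2.824^2 / (2*9.81))
  hf = 21.5690 m
Step 3 — total head: H = 22 + 21.5690 = 43.5690 m
Step 4 — hydraulic power (P = rho*g*Q*H):
  P = 1000 * 9.81 * 0.202689 * 43.5690 = 86630 W
Therefore the hydraulic power required at the pump = 86630 W.


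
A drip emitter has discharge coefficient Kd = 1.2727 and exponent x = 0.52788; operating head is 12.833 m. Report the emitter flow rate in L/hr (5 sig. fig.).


Approach: apply the emitter characteristic equation, q = Kd * h^x.
q = 1.2727 * 12.833^0.52788 = 4.8954 L/hr
Therefore the emitter flow rate = 4.8954 L/hr.


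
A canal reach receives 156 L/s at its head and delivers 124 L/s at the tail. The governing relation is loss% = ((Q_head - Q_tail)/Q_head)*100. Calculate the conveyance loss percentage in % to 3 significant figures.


loss = ((156 - 124)/156)*100 = 20.5 %
Therefore the conveyance loss percentage = 20.5 %.


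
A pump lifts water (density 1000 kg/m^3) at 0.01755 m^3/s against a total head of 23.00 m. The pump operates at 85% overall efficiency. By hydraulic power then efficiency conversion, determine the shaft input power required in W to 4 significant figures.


Approach: apply hydraulic power then efficiency conversion, P = rho*g*Q*H; P_in = P/eta.
Step 1 — hydraulic power (P = rho*g*Q*H):
  P = 1000 * 9.81 * 0.01755 * 23.00 = 3959.81 W
Step 2 — input power: P_in = P/eta = 3959.81 / 0.85 = 4659 W
Therefore the shaft input power required = 4659 W.


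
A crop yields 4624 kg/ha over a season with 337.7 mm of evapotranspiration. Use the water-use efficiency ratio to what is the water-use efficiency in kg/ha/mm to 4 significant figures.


Approach: apply the water-use efficiency ratio, WUE = yield/ET.
WUE = 4624 / 337.7 = 13.69 kg/ha/mm
Therefore the water-use efficiency = 13.69 kg/ha/mm.


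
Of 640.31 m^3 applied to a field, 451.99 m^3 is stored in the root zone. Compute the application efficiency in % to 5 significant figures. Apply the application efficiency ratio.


Approach: apply the application efficiency ratio, Ea = (stored/applied)*100.
Ea = (451.99/640.31)*100 = 70.589 %
Therefore the application efficiency = 70.589 %.


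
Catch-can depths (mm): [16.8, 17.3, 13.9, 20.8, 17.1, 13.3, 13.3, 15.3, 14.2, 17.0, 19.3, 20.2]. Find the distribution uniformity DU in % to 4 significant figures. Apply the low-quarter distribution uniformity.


Approach: apply the low-quarter distribution uniformity, DU = (mean of lowest quarter of readings / overall mean)*100.
sorted lowest 3 of 12: [13.3, 13.3, 13.9] -> mean = 13.5000 mm
overall mean = 16.5417 mm
DU = (13.5000/16.5417)*100 = 81.61 %
Therefore the distribution uniformity DU = 81.61 %.


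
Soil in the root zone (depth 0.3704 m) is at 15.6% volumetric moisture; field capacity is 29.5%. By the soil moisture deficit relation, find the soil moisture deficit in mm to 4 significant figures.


Approach: apply the soil moisture deficit relation, SMD = (FC - theta)/100 * depth * 1000.
SMD = (29.5 - 15.6)/100 * 0.3704 * 1000 = 51.49 mm
Therefore the soil moisture deficit = 51.49 mm.


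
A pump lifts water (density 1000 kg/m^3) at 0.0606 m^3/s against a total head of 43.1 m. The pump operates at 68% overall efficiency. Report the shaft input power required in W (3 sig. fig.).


Approach: apply hydraulic power then efficiency conversion, P = rho*g*Q*H; P_in = P/eta.
Step 1 — hydraulic power (P = rho*g*Q*H):
  P = 1000 * 9.81 * 0.0606 * 43.1 = 25622 W
Step 2 — input power: P_in = P/eta = 25622 / 0.68 = 37700 W
Therefore the shaft input power required = 37700 W.


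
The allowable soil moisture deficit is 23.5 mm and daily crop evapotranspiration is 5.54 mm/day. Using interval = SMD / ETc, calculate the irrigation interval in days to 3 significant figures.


interval = 23.5 / 5.54 = 4.24 days
Therefore the irrigation interval = 4.24 days.


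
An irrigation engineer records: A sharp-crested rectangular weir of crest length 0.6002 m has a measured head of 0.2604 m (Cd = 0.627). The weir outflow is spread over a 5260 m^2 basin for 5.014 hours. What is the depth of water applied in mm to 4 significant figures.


Approach: apply the rectangular weir equation with a volume-to-depth conversion, Q = (2/3)*Cd*L*sqrt(2g)*H^1.5; d = Q*t/A * 1000.
Step 1 — weir discharge:
  Q = (2/3)*0.627*0.6002*sqrt(2*9.81)*0.2604^1.5 = 0.147667 m^3/s
Step 2 — volume: V = 0.147667 * 5.014*3600 = 2665.45 m^3
Step 3 — depth: d = V/A * 1000 = 2665.45/5260 * 1000 = 506.7 mm
Therefore the depth of water applied = 506.7 mm.


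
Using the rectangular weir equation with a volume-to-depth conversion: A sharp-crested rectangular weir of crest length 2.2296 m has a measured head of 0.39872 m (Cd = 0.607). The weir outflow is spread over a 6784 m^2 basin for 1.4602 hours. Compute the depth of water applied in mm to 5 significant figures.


Approach: apply the rectangular weir equation with a volume-to-depth conversion, Q = (2/3)*Cd*L*sqrt(2g)*H^1.5; d = Q*t/A * 1000.
Step 1 — weir discharge:
  Q = (2/3)*0.607*2.2296*sqrt(2*9.81)*0.39872^1.5 = 1.006181 m^3/s
Step 2 — volume: V = 1.006181 * 1.4602*3600 = 5289.209 m^3
Step 3 — depth: d = V/A * 1000 = 5289.209/6784 * 1000 = 779.66 mm
Therefore the depth of water applied = 779.66 mm.


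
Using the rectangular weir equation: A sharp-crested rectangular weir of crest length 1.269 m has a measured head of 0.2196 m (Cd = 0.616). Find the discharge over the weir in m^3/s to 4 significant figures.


Approach: apply the rectangular weir equation, Q = (2/3)*Cd*L*sqrt(2g)*H^1.5.
Q = (2/3)*0.616*1.269*sqrt(2*9.81)*0.2196^1.5 = 0.2375 m^3/s
Therefore the discharge over the weir = 0.2375 m^3/s.


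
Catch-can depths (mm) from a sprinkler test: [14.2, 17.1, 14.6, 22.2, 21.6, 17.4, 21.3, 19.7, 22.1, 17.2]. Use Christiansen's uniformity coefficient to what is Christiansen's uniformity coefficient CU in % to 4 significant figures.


Approach: apply Christiansen's uniformity coefficient, CU = (1 - mean_abs_deviation/mean)*100.
mean = 18.7400 mm
mean |d_i - mean| = 2.64000 mm
CU = (1 - 2.64000/18.7400)*100 = 85.91 %
Therefore Christiansen's uniformity coefficient CU = 85.91 %.


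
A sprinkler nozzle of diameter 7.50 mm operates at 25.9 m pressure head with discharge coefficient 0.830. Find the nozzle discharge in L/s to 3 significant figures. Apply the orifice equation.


Approach: apply the orifice equation, Q = Cd*A*sqrt(2*g*h), A = pi*(d/2)^2.
A = pi*(7.50e-3/2)^2 = 4.4179e-05 m^2
Q = 0.830 * 4.4179e-05 * sqrt(2*9.81*25.9) * 1000 = 0.827 L/s
Therefore the nozzle discharge = 0.827 L/s.


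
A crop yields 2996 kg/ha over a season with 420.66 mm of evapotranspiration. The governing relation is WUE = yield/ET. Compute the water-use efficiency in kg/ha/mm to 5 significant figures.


WUE = 2996 / 420.66 = 7.1221 kg/ha/mm
Therefore the water-use efficiency = 7.1221 kg/ha/mm.


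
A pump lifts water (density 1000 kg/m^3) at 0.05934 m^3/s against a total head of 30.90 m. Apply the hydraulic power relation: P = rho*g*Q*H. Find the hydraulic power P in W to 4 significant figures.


P = 1000 * 9.81 * 0.05934 * 30.90 = 17990 W
Therefore the hydraulic power P = 17990 W.


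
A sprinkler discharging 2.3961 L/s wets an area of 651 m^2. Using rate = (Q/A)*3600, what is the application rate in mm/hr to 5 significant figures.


rate = (2.3961 / 651) * 3600 = 13.250 mm/hr
Therefore the application rate = 13.250 mm/hr.


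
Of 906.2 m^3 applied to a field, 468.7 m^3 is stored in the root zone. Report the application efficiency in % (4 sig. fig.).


Approach: apply the application efficiency ratio, Ea = (stored/applied)*100.
Ea = (468.7/906.2)*100 = 51.72 %
Therefore the application efficiency = 51.72 %.


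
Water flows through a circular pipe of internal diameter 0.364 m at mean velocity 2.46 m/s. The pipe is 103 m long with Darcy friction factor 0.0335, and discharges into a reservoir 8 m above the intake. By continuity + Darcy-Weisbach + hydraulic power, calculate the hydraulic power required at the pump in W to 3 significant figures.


Approach: apply continuity + Darcy-Weisbach + hydraulic power, Q = A*v; hf = f*(L/D)*(v^2/(2g)); H = static + hf; P = rho*g*Q*H.
Step 1 — flow rate (continuity, Q = A*v):
  A = pi*(0.364/2)^2 = 0.10406 m^2
  Q = 0.10406 * 2.46 = 0.25599 m^3/s
Step 2 — friction head loss (Darcy-Weisbach):
  hf = 0.0335 * (103/0.364) * (2.46^2 / (2*9.81))
  hf = 2.9238 m
Step 3 — total head: H = 8 + 2.9238 = 10.924 m
Step 4 — hydraulic power (P = rho*g*Q*H):
  P = 1000 * 9.81 * 0.25599 * 10.924 = 27400 W
Therefore the hydraulic power required at the pump = 27400 W.


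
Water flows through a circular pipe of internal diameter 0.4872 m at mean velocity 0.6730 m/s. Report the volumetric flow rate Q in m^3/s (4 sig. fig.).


Approach: apply the continuity equation for pipe flow, Q = A * v with A = pi*(D/2)^2.
A = pi*(0.4872/2)^2 = 0.186425 m^2
Q = 0.186425 * 0.6730 = 0.1255 m^3/s
Therefore the volumetric flow rate Q = 0.1255 m^3/s.


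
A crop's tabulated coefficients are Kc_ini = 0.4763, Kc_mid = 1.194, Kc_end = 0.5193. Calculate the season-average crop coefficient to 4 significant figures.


Approach: apply a simple seasonal average, Kc_avg = (Kc_ini + Kc_mid + Kc_end)/3.
Kc_avg = (0.4763 + 1.194 + 0.5193)/3 = 0.7299
Therefore the season-average crop coefficient = 0.7299.


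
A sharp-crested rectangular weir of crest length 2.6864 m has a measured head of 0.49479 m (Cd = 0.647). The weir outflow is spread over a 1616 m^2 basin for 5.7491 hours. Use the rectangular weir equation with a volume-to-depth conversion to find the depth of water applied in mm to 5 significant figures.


Approach: apply the rectangular weir equation with a volume-to-depth conversion, Q = (2/3)*Cd*L*sqrt(2g)*H^1.5; d = Q*t/A * 1000.
Step 1 — weir discharge:
  Q = (2/3)*0.647*2.6864*sqrt(2*9.81)*0.49479^1.5 = 1.786342 m^3/s
Step 2 — volume: V = 1.786342 * 5.7491*3600 = 36971.49 m^3
Step 3 — depth: d = V/A * 1000 = 36971.49/1616 * 1000 = 22878 mm
Therefore the depth of water applied = 22878 mm.


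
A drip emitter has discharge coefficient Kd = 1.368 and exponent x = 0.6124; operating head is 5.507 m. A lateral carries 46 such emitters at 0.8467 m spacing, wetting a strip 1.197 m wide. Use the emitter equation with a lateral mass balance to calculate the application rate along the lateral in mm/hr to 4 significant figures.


Approach: apply the emitter equation with a lateral mass balance, q = Kd*h^x; Q = n*q; rate = Q/(n*spacing*width).
Step 1 — single emitter flow (q = Kd*h^x):
  q = 1.368 * 5.507^0.6124 = 3.88886 L/hr
Step 2 — total lateral flow: Q = 46 * 3.88886 = 178.888 L/hr
Step 3 — wetted area: A = 46 * 0.8467 * 1.197 = 46.6210 m^2
Step 4 — application rate: Q/A = 178.888/46.6210 = 3.837 mm/hr
Therefore the application rate along the lateral = 3.837 mm/hr.


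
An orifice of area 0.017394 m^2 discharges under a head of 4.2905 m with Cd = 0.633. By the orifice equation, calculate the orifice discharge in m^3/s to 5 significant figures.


Approach: apply the orifice equation, Q = Cd*A*sqrt(2*g*h).
Q = 0.633 * 0.017394 * sqrt(2*9.81*4.2905) = 0.10102 m^3/s
Therefore the orifice discharge = 0.10102 m^3/s.


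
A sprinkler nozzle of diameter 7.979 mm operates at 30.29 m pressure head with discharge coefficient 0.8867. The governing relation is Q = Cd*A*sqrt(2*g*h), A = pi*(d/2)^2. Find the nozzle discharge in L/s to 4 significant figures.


A = pi*(7.979e-3/2)^2 = 5.00019e-05 m^2
Q = 0.8867 * 5.00019e-05 * sqrt(2*9.81*30.29) * 1000 = 1.081 L/s
Therefore the nozzle discharge = 1.081 L/s.


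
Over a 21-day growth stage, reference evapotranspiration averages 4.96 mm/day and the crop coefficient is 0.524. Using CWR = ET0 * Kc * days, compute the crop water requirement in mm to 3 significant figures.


CWR = 4.96 * 0.524 * 21 = 54.6 mm
Therefore the crop water requirement = 54.6 mm.


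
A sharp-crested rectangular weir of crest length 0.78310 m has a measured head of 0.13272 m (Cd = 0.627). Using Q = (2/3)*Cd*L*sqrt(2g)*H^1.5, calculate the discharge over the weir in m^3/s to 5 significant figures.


Q = (2/3)*0.627*0.78310*sqrt(2*9.81)*0.13272^1.5 = 0.070105 m^3/s
Therefore the discharge over the weir = 0.070105 m^3/s.


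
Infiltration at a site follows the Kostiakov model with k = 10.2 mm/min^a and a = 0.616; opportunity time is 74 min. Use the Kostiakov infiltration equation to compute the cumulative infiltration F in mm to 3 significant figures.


Approach: apply the Kostiakov infiltration equation, F = k*t^a.
F = 10.2 * 74^0.616 = 145 mm
Therefore the cumulative infiltration F = 145 mm.


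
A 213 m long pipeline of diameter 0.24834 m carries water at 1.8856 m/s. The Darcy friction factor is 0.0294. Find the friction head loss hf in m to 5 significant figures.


Approach: apply the Darcy-Weisbach equation, hf = f*(L/D)*(v^2/(2g)).
hf = 0.0294 * (213/0.24834) * (1.8856^2 / (2*9.81))
hf = 4.5696 m
Therefore the friction head loss hf = 4.5696 m.


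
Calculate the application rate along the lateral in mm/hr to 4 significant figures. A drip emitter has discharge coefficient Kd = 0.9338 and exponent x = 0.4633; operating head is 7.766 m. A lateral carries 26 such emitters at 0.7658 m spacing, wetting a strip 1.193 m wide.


Approach: apply the emitter equation with a lateral mass balance, q = Kd*h^x; Q = n*q; rate = Q/(n*spacing*width).
Step 1 — single emitter flow (q = Kd*h^x):
  q = 0.9338 * 7.766^0.4633 = 2.41369 L/hr
Step 2 — total lateral flow: Q = 26 * 2.41369 = 62.7561 L/hr
Step 3 — wetted area: A = 26 * 0.7658 * 1.193 = 23.7536 m^2
Step 4 — application rate: Q/A = 62.7561/23.7536 = 2.642 mm/hr
Therefore the application rate along the lateral = 2.642 mm/hr.
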